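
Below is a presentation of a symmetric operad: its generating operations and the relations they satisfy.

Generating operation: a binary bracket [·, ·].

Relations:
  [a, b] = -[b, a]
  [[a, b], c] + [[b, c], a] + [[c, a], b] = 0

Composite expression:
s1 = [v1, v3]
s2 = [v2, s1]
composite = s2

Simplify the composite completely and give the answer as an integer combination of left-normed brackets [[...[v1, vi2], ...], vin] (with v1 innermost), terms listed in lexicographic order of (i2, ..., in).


-[[v1, v3], v2]

Skip Jacobi rewriting: expand, keep v1-initial words, read off terms.
Composite bracket: [v2, [v1, v3]]
Each bracket splits as ab - ba, giving 4 signed words (2^2 = 4).
Only words starting with v1 matter:
  the word v1v3v2 carries sign -1 and contributes -[[v1, v3], v2]


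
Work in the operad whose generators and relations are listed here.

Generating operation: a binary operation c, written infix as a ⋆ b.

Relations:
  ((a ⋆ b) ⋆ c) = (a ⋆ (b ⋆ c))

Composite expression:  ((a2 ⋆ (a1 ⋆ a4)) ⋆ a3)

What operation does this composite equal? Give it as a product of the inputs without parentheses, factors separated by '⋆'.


The c-tree's shape is irrelevant; the a-reading-order decides.
(a1 ⋆ a4) collapses to a1 ⋆ a4
(a2 ⋆ (a1 ⋆ a4)) collapses to a2 ⋆ a1 ⋆ a4
((a2 ⋆ (a1 ⋆ a4)) ⋆ a3) collapses to a2 ⋆ a1 ⋆ a4 ⋆ a3

a2 ⋆ a1 ⋆ a4 ⋆ a3


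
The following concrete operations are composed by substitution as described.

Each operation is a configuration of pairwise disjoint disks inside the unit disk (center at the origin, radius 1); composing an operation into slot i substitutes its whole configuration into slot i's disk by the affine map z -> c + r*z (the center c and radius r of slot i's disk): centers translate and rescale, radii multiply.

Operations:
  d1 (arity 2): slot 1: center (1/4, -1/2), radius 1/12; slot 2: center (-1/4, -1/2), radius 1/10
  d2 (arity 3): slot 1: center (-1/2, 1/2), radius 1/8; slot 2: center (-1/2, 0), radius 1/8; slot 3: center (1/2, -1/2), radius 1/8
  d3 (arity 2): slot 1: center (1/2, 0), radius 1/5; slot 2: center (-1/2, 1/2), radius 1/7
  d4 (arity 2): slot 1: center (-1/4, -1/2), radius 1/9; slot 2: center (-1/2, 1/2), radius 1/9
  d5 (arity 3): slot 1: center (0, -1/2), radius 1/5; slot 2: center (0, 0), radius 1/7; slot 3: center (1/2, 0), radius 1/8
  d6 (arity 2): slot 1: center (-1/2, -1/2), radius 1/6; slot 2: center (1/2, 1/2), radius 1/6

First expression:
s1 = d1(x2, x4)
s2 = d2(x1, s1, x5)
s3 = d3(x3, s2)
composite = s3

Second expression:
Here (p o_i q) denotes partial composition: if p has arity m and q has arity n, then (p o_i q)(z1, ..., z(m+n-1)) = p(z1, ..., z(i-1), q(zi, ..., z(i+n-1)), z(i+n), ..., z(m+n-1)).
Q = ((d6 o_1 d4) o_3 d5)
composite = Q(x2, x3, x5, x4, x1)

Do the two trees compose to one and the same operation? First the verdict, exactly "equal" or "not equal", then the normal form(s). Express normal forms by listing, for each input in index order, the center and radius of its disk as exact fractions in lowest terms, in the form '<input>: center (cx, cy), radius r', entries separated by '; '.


not equal; the first gives x1: center (-4/7, 4/7), radius 1/56; x2: center (-127/224, 55/112), radius 1/672; x3: center (1/2, 0), radius 1/5; x4: center (-129/224, 55/112), radius 1/560; x5: center (-3/7, 3/7), radius 1/56 and the second x1: center (7/12, 1/2), radius 1/48; x2: center (-13/24, -7/12), radius 1/54; x3: center (-7/12, -5/12), radius 1/54; x4: center (1/2, 1/2), radius 1/42; x5: center (1/2, 5/12), radius 1/30

The first expression, normalized: x1: center (-4/7, 4/7), radius 1/56; x2: center (-127/224, 55/112), radius 1/672; x3: center (1/2, 0), radius 1/5; x4: center (-129/224, 55/112), radius 1/560; x5: center (-3/7, 3/7), radius 1/56
The second expression, normalized: x1: center (7/12, 1/2), radius 1/48; x2: center (-13/24, -7/12), radius 1/54; x3: center (-7/12, -5/12), radius 1/54; x4: center (1/2, 1/2), radius 1/42; x5: center (1/2, 5/12), radius 1/30
Distinct normal forms: not equal.


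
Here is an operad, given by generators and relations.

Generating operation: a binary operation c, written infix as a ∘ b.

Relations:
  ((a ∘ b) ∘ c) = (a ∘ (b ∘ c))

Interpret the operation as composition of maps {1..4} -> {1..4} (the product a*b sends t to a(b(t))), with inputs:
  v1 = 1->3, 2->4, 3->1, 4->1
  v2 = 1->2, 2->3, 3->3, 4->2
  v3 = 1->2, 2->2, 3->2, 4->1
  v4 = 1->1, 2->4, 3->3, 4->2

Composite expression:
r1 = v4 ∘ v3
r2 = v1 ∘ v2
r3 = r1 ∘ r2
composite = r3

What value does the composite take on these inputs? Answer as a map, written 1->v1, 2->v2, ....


1->1, 2->4, 3->4, 4->1


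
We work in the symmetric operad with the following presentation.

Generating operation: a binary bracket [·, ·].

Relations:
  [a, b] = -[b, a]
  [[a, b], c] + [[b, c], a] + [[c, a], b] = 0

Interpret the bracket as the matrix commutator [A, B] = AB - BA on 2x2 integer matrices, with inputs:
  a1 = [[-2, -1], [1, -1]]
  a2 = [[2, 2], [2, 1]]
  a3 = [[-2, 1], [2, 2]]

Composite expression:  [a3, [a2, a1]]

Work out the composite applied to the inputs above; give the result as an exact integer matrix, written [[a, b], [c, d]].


[[-5, -12], [4, 5]]

[a2, a1] = [[4, 1], [-3, -4]]
[a3, [a2, a1]] = [[-5, -12], [4, 5]]


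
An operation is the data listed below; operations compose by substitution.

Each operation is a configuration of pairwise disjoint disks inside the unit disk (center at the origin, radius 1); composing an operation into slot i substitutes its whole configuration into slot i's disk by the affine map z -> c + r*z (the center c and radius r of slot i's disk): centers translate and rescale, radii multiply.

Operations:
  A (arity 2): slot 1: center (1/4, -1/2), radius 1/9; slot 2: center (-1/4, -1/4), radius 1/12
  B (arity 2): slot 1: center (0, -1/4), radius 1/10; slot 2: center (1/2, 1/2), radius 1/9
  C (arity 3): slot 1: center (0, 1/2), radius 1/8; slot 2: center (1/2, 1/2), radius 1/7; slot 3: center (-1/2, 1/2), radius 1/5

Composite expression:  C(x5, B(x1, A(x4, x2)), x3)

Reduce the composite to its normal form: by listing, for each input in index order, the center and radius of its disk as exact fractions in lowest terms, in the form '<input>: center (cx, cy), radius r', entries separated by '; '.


x1: center (1/2, 13/28), radius 1/70; x2: center (143/252, 143/252), radius 1/756; x3: center (-1/2, 1/2), radius 1/5; x4: center (145/252, 71/126), radius 1/567; x5: center (0, 1/2), radius 1/8


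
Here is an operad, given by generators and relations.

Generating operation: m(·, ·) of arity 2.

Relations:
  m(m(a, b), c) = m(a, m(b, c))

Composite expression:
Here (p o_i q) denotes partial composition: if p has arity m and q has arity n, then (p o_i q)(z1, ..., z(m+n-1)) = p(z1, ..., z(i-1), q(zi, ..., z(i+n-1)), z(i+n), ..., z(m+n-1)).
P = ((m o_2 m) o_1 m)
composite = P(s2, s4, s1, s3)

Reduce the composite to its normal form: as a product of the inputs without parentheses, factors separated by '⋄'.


The m-tree's shape is irrelevant; the s-reading-order decides.
m(s2, s4) spells out as s2 ⋄ s4
m(s1, s3) spells out as s1 ⋄ s3
m(m(s2, s4), m(s1, s3)) spells out as s2 ⋄ s4 ⋄ s1 ⋄ s3

s2 ⋄ s4 ⋄ s1 ⋄ s3


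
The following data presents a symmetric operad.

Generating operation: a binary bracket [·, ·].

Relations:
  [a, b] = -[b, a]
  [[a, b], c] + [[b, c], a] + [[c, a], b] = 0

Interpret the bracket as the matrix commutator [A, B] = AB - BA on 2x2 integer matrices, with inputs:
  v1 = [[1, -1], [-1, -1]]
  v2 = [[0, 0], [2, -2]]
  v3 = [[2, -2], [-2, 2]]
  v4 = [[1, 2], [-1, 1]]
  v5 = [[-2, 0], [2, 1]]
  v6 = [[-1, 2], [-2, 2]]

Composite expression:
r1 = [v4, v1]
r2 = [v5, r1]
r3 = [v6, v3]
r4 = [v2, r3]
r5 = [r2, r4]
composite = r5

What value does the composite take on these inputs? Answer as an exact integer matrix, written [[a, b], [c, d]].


[v4, v1] = [[-3, -4], [-2, 3]]
[v5, [v4, v1]] = [[8, 12], [-18, -8]]
[v6, v3] = [[-8, 6], [-6, 8]]
[v2, [v6, v3]] = [[-12, 12], [-20, 12]]
[[v5, [v4, v1]], [v2, [v6, v3]]] = [[-24, 480], [752, 24]]

[[-24, 480], [752, 24]]


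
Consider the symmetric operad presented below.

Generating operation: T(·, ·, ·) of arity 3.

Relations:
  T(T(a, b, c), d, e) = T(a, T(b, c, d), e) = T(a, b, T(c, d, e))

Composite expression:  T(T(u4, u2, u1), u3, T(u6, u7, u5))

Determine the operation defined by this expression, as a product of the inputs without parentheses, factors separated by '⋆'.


u4 ⋆ u2 ⋆ u1 ⋆ u3 ⋆ u6 ⋆ u7 ⋆ u5

Under associativity of T, the answer is the u's in reading order.
T(u4, u2, u1) linearizes to u4 ⋆ u2 ⋆ u1
T(u6, u7, u5) linearizes to u6 ⋆ u7 ⋆ u5
T(T(u4, u2, u1), u3, T(u6, u7, u5)) linearizes to u4 ⋆ u2 ⋆ u1 ⋆ u3 ⋆ u6 ⋆ u7 ⋆ u5


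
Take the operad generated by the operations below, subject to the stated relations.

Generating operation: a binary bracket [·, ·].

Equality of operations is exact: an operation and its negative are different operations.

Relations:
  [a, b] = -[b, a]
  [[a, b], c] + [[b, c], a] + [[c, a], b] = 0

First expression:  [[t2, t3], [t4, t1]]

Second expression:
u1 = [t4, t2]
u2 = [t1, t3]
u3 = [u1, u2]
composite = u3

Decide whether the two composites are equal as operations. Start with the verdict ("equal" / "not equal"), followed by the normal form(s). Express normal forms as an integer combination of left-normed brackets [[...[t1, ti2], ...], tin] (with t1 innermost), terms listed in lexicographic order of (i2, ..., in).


not equal: they reduce to [[[t1, t4], t2], t3] - [[[t1, t4], t3], t2] and [[[t1, t3], t2], t4] - [[[t1, t3], t4], t2]

Normal form of the first expression: [[[t1, t4], t2], t3] - [[[t1, t4], t3], t2]
Normal form of the second expression: [[[t1, t3], t2], t4] - [[[t1, t3], t4], t2]
Distinct normal forms: not equal.


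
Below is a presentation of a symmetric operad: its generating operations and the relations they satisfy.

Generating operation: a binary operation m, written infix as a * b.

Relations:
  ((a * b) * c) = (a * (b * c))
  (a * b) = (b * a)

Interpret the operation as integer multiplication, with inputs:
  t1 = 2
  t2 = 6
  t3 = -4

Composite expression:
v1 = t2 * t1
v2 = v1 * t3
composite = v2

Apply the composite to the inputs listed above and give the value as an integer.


-48


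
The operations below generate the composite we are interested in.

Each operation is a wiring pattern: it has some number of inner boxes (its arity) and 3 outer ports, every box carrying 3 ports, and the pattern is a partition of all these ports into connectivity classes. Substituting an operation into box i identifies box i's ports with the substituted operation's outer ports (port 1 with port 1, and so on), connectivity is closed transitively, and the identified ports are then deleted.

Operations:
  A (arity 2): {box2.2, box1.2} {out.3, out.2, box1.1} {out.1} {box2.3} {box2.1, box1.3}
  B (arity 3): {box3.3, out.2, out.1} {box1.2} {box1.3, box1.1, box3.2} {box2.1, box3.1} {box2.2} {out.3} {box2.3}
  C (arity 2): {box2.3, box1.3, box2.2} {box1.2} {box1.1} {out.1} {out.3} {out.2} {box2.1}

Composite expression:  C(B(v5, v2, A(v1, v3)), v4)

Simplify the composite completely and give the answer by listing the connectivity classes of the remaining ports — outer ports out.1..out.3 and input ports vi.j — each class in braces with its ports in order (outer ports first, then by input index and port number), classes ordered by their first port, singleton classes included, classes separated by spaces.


Reachability decides: close wires over C-identified ports.
stage A: inputs (v1, v3), connectivity {out.1} {out.2, out.3, v1.1} {v1.2, v3.2} {v1.3, v3.1} {v3.3}, out.j its boundary
stage B: inputs (v5, v2, v1, v3), connectivity {out.1, out.2, v1.1, v5.1, v5.3} {out.3} {v1.2, v3.2} {v1.3, v3.1} {v2.1} {v2.2} {v2.3} {v3.3} {v5.2}, out.j its boundary
stage C: inputs (v5, v2, v1, v3, v4), connectivity {out.1} {out.2} {out.3} {v1.1, v5.1, v5.3} {v1.2, v3.2} {v1.3, v3.1} {v2.1} {v2.2} {v2.3} {v3.3} {v4.1} {v4.2, v4.3} {v5.2}, out.j its boundary

{out.1} {out.2} {out.3} {v1.1, v5.1, v5.3} {v1.2, v3.2} {v1.3, v3.1} {v2.1} {v2.2} {v2.3} {v3.3} {v4.1} {v4.2, v4.3} {v5.2}


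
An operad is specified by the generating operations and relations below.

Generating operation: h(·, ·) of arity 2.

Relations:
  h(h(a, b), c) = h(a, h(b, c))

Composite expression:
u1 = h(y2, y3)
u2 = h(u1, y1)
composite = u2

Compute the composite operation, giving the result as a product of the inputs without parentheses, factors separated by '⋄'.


Key point: h is associative — brackets drop, the y-order remains.
h(y2, y3) flattens to y2 ⋄ y3
h(h(y2, y3), y1) flattens to y2 ⋄ y3 ⋄ y1

y2 ⋄ y3 ⋄ y1


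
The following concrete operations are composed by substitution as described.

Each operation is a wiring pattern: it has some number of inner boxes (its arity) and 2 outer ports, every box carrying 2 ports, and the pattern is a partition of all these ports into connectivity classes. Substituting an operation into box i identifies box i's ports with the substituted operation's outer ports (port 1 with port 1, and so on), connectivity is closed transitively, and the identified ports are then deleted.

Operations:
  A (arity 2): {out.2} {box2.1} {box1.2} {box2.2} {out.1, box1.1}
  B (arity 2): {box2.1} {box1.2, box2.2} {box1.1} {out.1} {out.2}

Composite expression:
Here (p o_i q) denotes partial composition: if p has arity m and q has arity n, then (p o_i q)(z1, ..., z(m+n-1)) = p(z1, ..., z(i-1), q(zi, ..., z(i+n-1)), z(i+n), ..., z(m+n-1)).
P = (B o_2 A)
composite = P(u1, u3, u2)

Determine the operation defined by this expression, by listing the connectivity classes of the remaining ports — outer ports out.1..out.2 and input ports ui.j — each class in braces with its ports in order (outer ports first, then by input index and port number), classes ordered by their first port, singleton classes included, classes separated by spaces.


{out.1} {out.2} {u1.1} {u1.2} {u2.1} {u2.2} {u3.1} {u3.2}


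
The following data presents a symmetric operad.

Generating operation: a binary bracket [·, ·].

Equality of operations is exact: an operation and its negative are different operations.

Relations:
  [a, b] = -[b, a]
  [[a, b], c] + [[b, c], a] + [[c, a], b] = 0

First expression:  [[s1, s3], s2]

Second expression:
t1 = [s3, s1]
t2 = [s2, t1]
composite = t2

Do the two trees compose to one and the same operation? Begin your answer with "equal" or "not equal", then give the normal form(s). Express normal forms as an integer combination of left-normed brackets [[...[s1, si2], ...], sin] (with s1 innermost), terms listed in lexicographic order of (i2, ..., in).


The first expression, normalized: [[s1, s3], s2]
The second expression, normalized: [[s1, s3], s2]
The normal forms match — equal.

equal — both sides give [[s1, s3], s2]


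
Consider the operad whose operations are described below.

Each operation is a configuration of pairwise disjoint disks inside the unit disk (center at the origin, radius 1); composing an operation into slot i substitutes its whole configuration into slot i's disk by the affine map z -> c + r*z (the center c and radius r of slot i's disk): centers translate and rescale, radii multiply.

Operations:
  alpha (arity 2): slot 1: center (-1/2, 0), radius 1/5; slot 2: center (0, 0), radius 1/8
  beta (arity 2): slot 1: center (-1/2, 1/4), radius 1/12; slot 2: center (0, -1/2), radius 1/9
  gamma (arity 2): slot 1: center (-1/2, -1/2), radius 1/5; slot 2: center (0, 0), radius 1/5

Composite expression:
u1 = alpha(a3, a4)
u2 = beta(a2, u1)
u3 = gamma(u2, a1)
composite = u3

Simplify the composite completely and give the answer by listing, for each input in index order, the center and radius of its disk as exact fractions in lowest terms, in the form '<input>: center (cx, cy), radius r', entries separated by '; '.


a1: center (0, 0), radius 1/5; a2: center (-3/5, -9/20), radius 1/60; a3: center (-23/45, -3/5), radius 1/225; a4: center (-1/2, -3/5), radius 1/360

Only the slot chain above each a matters under gamma; compose those maps.
a2: after 2 affine steps, its disk has center (-3/5, -9/20), radius 1/60
a3: after 3 affine steps, its disk has center (-23/45, -3/5), radius 1/225
a4: after 3 affine steps, its disk has center (-1/2, -3/5), radius 1/360
a1: after 1 affine step, its disk has center (0, 0), radius 1/5


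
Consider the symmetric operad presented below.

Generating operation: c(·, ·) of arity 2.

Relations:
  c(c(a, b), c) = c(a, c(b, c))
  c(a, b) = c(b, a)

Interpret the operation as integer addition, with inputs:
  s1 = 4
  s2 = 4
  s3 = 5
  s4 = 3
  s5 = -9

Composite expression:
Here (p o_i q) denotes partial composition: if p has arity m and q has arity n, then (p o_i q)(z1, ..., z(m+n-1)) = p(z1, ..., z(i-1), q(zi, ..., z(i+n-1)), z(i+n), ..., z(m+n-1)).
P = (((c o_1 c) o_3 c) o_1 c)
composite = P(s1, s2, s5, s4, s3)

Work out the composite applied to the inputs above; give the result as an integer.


7

c(s1, s2) = 8
c(c(s1, s2), s5) = -1
c(s4, s3) = 8
c(c(c(s1, s2), s5), c(s4, s3)) = 7


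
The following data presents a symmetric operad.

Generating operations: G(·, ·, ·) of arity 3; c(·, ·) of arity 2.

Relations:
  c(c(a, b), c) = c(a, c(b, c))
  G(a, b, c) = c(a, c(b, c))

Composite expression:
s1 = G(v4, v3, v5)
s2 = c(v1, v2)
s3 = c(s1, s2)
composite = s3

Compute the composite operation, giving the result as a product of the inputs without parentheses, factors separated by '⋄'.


Every regrouping of c is equal, so read the v-inputs in written order.
G(v4, v3, v5) linearizes to v4 ⋄ v3 ⋄ v5
c(v1, v2) linearizes to v1 ⋄ v2
c(G(v4, v3, v5), c(v1, v2)) linearizes to v4 ⋄ v3 ⋄ v5 ⋄ v1 ⋄ v2

v4 ⋄ v3 ⋄ v5 ⋄ v1 ⋄ v2


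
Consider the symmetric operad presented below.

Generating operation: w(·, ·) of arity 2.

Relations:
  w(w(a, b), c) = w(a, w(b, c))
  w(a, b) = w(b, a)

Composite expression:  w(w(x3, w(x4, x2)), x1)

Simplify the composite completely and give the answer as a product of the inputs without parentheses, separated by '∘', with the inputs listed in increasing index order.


x1 ∘ x2 ∘ x3 ∘ x4

Reordering under w is free, so list the x-inputs canonically.
w(x4, x2) linearizes to x4 ∘ x2
w(x3, w(x4, x2)) linearizes to x3 ∘ x4 ∘ x2
w(w(x3, w(x4, x2)), x1) linearizes to x3 ∘ x4 ∘ x2 ∘ x1
rearranged into index order: x1 ∘ x2 ∘ x3 ∘ x4


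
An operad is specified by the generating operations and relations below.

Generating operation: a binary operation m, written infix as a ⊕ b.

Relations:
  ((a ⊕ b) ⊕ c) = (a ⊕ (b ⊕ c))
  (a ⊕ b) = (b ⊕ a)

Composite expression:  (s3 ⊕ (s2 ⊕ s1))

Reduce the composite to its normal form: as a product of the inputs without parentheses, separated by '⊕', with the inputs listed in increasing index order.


s1 ⊕ s2 ⊕ s3

Key point: m commutes, so take the s-inputs in any fixed order.
(s2 ⊕ s1) collapses to s2 ⊕ s1
(s3 ⊕ (s2 ⊕ s1)) collapses to s3 ⊕ s2 ⊕ s1
putting the inputs in ascending order: s1 ⊕ s2 ⊕ s3


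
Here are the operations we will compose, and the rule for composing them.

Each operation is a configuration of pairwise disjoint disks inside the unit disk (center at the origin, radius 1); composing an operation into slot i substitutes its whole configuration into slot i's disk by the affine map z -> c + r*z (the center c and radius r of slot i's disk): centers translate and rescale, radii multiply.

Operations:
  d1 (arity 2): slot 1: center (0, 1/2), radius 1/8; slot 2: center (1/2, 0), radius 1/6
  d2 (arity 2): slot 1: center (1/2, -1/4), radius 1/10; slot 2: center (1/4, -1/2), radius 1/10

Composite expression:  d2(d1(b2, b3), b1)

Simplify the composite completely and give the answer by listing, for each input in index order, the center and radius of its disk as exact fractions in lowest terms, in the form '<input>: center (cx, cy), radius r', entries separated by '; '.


b1: center (1/4, -1/2), radius 1/10; b2: center (1/2, -1/5), radius 1/80; b3: center (11/20, -1/4), radius 1/60

Only the slot chain above each b matters under d2; compose those maps.
input b2: applying the 2 nested substitutions gives center (1/2, -1/5), radius 1/80
input b3: applying the 2 nested substitutions gives center (11/20, -1/4), radius 1/60
input b1: applying the 1 nested substitution gives center (1/4, -1/2), radius 1/10


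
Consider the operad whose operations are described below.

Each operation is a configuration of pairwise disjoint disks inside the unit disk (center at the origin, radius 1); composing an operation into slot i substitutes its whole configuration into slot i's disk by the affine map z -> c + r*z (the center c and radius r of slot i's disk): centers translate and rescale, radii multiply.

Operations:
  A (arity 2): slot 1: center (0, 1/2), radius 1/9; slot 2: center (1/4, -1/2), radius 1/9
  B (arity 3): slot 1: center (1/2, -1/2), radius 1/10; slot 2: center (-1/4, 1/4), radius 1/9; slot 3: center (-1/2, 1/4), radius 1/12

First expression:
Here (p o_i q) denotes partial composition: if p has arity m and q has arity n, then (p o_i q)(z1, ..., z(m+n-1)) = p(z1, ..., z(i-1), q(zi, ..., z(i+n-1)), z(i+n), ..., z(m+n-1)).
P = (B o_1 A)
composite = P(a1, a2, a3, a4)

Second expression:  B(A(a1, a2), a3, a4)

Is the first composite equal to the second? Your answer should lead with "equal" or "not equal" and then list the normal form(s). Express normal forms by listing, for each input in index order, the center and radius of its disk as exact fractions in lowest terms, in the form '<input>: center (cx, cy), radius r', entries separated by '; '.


equal: each reduces to a1: center (1/2, -9/20), radius 1/90; a2: center (21/40, -11/20), radius 1/90; a3: center (-1/4, 1/4), radius 1/9; a4: center (-1/2, 1/4), radius 1/12

Normal form of the first expression: a1: center (1/2, -9/20), radius 1/90; a2: center (21/40, -11/20), radius 1/90; a3: center (-1/4, 1/4), radius 1/9; a4: center (-1/2, 1/4), radius 1/12
Normal form of the second expression: a1: center (1/2, -9/20), radius 1/90; a2: center (21/40, -11/20), radius 1/90; a3: center (-1/4, 1/4), radius 1/9; a4: center (-1/2, 1/4), radius 1/12
The forms coincide; equal.


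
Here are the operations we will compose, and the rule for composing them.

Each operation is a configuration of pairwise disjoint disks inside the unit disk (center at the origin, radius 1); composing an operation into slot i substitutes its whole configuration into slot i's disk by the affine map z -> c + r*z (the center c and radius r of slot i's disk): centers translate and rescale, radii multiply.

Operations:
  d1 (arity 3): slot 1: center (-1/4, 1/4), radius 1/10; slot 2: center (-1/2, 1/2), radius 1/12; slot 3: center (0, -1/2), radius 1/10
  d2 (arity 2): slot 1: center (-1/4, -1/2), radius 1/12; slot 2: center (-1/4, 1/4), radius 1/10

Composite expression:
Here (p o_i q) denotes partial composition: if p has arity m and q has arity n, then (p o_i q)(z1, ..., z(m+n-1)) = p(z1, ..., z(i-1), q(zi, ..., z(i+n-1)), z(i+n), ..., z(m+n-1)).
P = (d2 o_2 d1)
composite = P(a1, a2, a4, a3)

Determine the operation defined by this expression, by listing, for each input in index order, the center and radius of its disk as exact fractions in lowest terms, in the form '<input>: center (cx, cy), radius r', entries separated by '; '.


a1: center (-1/4, -1/2), radius 1/12; a2: center (-11/40, 11/40), radius 1/100; a3: center (-1/4, 1/5), radius 1/100; a4: center (-3/10, 3/10), radius 1/120

Each a-disk chains the slot maps above it in d2; radii multiply.
a1: after 1 affine step, its disk has center (-1/4, -1/2), radius 1/12
a2: after 2 affine steps, its disk has center (-11/40, 11/40), radius 1/100
a4: after 2 affine steps, its disk has center (-3/10, 3/10), radius 1/120
a3: after 2 affine steps, its disk has center (-1/4, 1/5), radius 1/100


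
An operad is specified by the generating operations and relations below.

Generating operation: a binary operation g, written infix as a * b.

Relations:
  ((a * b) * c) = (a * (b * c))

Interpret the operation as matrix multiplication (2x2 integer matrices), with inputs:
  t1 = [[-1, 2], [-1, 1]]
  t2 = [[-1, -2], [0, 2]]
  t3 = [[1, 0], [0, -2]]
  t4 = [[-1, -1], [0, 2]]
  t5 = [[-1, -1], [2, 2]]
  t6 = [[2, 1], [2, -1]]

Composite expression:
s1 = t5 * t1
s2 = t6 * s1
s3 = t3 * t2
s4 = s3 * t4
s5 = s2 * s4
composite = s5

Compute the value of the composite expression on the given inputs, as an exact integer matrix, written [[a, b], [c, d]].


[[0, 0], [8, 72]]


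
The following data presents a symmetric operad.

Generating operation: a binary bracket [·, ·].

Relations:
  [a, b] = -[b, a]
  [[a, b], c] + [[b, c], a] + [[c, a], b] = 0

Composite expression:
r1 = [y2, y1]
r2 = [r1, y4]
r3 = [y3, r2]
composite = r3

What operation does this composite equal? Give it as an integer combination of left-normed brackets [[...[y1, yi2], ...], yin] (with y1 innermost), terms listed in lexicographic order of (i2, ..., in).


[[[y1, y2], y4], y3]


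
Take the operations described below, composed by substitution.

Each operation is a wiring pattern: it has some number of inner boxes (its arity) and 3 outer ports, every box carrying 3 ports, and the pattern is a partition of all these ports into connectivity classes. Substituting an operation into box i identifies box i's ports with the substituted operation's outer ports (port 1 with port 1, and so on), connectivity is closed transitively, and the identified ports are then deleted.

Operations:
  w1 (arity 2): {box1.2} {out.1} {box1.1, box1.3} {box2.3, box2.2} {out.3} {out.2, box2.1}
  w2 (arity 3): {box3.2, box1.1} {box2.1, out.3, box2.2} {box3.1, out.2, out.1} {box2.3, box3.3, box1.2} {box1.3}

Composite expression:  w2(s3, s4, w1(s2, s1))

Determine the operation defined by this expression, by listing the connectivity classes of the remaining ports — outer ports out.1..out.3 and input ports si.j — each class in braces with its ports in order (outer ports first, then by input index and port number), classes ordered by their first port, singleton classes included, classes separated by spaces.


Substituting into w2 glues patterns; closure does the rest.
the subtree at w1 composes to {out.1} {out.2, s1.1} {out.3} {s1.2, s1.3} {s2.1, s2.3} {s2.2} on (s2, s1); out.j = own outer ports
the subtree at w2 composes to {out.1, out.2} {out.3, s4.1, s4.2} {s1.1, s3.1} {s1.2, s1.3} {s2.1, s2.3} {s2.2} {s3.2, s4.3} {s3.3} on (s3, s4, s2, s1); out.j = own outer ports

{out.1, out.2} {out.3, s4.1, s4.2} {s1.1, s3.1} {s1.2, s1.3} {s2.1, s2.3} {s2.2} {s3.2, s4.3} {s3.3}


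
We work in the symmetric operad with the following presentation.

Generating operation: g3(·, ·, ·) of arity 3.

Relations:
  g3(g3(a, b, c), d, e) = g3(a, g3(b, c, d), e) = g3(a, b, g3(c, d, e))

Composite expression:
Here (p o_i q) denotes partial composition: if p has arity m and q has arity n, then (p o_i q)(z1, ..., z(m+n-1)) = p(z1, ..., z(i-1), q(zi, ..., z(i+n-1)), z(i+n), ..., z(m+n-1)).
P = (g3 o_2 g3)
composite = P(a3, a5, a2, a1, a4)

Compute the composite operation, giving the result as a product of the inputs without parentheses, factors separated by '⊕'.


a3 ⊕ a5 ⊕ a2 ⊕ a1 ⊕ a4

Under associativity of g3, the answer is the a's in reading order.
g3(a5, a2, a1) reduces to a5 ⊕ a2 ⊕ a1
g3(a3, g3(a5, a2, a1), a4) reduces to a3 ⊕ a5 ⊕ a2 ⊕ a1 ⊕ a4


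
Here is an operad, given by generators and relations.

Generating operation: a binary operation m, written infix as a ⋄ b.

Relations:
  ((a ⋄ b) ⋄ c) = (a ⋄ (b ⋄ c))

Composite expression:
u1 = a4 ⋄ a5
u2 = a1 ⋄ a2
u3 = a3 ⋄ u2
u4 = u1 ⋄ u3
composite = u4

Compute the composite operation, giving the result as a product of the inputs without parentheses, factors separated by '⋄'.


a4 ⋄ a5 ⋄ a3 ⋄ a1 ⋄ a2


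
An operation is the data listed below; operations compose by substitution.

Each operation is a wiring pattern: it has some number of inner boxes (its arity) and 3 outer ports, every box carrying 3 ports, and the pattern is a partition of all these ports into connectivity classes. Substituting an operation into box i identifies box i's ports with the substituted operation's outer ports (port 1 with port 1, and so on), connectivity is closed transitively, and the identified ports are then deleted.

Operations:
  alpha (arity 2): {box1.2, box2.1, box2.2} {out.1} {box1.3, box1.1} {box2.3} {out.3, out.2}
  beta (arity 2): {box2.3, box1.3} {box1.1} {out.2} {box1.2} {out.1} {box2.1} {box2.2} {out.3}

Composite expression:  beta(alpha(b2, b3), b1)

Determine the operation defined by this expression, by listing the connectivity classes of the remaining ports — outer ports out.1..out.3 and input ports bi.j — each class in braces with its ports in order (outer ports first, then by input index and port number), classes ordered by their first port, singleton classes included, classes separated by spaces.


Substituting into beta glues patterns; closure does the rest.
composing alpha on (b2, b3), with out.j its own outer ports: {out.1} {out.2, out.3} {b2.1, b2.3} {b2.2, b3.1, b3.2} {b3.3}
composing beta on (b2, b3, b1), with out.j its own outer ports: {out.1} {out.2} {out.3} {b1.1} {b1.2} {b1.3} {b2.1, b2.3} {b2.2, b3.1, b3.2} {b3.3}

{out.1} {out.2} {out.3} {b1.1} {b1.2} {b1.3} {b2.1, b2.3} {b2.2, b3.1, b3.2} {b3.3}


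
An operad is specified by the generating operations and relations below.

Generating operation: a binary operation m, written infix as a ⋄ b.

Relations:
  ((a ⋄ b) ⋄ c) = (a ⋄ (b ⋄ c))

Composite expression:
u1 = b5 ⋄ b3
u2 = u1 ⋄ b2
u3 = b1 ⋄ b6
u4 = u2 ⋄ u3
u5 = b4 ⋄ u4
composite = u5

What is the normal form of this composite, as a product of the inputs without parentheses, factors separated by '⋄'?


b4 ⋄ b5 ⋄ b3 ⋄ b2 ⋄ b1 ⋄ b6

Every regrouping of m is equal, so read the b-inputs in written order.
(b5 ⋄ b3) collapses to b5 ⋄ b3
((b5 ⋄ b3) ⋄ b2) collapses to b5 ⋄ b3 ⋄ b2
(b1 ⋄ b6) collapses to b1 ⋄ b6
(((b5 ⋄ b3) ⋄ b2) ⋄ (b1 ⋄ b6)) collapses to b5 ⋄ b3 ⋄ b2 ⋄ b1 ⋄ b6
(b4 ⋄ (((b5 ⋄ b3) ⋄ b2) ⋄ (b1 ⋄ b6))) collapses to b4 ⋄ b5 ⋄ b3 ⋄ b2 ⋄ b1 ⋄ b6


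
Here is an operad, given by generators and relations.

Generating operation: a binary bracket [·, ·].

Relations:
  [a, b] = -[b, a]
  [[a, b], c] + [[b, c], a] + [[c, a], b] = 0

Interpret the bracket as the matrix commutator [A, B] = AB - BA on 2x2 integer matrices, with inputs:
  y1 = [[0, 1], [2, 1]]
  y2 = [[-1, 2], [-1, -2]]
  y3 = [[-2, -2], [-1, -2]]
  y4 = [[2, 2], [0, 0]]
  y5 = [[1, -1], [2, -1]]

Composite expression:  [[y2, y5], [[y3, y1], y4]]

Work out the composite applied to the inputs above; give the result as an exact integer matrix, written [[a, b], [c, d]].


[y2, y5] = [[3, -5], [-4, -3]]
[y3, y1] = [[-3, -2], [1, 3]]
[[y3, y1], y4] = [[-2, -8], [2, 2]]
[[y2, y5], [[y3, y1], y4]] = [[-42, -68], [4, 42]]

[[-42, -68], [4, 42]]


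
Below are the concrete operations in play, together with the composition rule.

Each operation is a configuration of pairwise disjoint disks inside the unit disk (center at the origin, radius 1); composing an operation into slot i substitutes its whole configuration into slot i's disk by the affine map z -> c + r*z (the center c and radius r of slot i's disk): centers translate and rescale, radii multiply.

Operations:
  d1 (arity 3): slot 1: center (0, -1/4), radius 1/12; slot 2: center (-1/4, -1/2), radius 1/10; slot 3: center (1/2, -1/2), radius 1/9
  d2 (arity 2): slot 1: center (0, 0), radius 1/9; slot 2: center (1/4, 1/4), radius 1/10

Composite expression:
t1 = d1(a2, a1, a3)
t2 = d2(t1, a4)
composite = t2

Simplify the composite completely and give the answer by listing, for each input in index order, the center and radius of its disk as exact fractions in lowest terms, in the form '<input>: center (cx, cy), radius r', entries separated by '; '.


a1: center (-1/36, -1/18), radius 1/90; a2: center (0, -1/36), radius 1/108; a3: center (1/18, -1/18), radius 1/81; a4: center (1/4, 1/4), radius 1/10

Follow each a-input down from d2: c' goes to c + r*c', radius to r*r'.
a2: after 2 affine steps, its disk has center (0, -1/36), radius 1/108
a1: after 2 affine steps, its disk has center (-1/36, -1/18), radius 1/90
a3: after 2 affine steps, its disk has center (1/18, -1/18), radius 1/81
a4: after 1 affine step, its disk has center (1/4, 1/4), radius 1/10


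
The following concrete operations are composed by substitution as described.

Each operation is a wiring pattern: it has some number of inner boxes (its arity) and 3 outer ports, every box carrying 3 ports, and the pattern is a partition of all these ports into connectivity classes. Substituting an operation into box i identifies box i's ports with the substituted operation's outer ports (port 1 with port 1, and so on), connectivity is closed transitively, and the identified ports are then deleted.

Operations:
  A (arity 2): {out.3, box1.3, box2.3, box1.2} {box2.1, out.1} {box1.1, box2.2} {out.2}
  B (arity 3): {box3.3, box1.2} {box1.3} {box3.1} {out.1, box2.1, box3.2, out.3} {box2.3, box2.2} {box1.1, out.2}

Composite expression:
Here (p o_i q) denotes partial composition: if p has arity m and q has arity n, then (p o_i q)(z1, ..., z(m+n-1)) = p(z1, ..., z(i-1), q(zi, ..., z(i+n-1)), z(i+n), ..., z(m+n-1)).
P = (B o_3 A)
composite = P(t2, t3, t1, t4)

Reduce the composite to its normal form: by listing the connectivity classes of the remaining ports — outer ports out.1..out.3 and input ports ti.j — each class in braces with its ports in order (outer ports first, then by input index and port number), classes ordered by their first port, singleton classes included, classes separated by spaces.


{out.1, out.3, t3.1} {out.2, t2.1} {t1.1, t4.2} {t1.2, t1.3, t2.2, t4.3} {t2.3} {t3.2, t3.3} {t4.1}


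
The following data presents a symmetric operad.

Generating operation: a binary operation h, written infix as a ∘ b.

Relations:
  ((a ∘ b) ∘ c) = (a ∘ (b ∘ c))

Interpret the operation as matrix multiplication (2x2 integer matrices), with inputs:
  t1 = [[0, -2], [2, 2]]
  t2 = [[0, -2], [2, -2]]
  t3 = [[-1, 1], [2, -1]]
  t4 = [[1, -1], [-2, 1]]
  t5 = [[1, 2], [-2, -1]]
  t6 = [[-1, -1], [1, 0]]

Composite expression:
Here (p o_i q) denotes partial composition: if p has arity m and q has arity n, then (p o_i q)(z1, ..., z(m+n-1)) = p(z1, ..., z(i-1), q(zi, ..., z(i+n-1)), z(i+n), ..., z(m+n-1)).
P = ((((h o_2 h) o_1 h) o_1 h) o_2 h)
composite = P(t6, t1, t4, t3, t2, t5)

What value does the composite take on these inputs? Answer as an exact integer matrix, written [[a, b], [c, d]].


[[0, -12], [4, 20]]

(t1 ∘ t4) = [[4, -2], [-2, 0]]
(t6 ∘ (t1 ∘ t4)) = [[-2, 2], [4, -2]]
((t6 ∘ (t1 ∘ t4)) ∘ t3) = [[6, -4], [-8, 6]]
(t2 ∘ t5) = [[4, 2], [6, 6]]
(((t6 ∘ (t1 ∘ t4)) ∘ t3) ∘ (t2 ∘ t5)) = [[0, -12], [4, 20]]


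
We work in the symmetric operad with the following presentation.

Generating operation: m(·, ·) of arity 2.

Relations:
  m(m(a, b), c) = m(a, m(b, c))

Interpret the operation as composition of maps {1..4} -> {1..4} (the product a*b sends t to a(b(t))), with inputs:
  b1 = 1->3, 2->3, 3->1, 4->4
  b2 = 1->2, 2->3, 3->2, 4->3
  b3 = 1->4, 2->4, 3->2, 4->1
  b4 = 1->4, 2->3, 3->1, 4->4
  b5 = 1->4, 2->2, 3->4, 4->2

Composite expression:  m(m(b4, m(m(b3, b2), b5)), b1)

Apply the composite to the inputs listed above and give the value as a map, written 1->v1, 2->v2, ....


m(b3, b2) = 1->4, 2->2, 3->4, 4->2
m(m(b3, b2), b5) = 1->2, 2->2, 3->2, 4->2
m(b4, m(m(b3, b2), b5)) = 1->3, 2->3, 3->3, 4->3
m(m(b4, m(m(b3, b2), b5)), b1) = 1->3, 2->3, 3->3, 4->3

1->3, 2->3, 3->3, 4->3


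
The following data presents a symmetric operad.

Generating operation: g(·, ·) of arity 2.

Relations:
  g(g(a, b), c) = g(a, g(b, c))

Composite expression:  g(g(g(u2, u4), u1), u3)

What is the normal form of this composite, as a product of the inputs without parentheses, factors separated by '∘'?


Every regrouping of g is equal, so read the u-inputs in written order.
g(u2, u4) reduces to u2 ∘ u4
g(g(u2, u4), u1) reduces to u2 ∘ u4 ∘ u1
g(g(g(u2, u4), u1), u3) reduces to u2 ∘ u4 ∘ u1 ∘ u3

u2 ∘ u4 ∘ u1 ∘ u3


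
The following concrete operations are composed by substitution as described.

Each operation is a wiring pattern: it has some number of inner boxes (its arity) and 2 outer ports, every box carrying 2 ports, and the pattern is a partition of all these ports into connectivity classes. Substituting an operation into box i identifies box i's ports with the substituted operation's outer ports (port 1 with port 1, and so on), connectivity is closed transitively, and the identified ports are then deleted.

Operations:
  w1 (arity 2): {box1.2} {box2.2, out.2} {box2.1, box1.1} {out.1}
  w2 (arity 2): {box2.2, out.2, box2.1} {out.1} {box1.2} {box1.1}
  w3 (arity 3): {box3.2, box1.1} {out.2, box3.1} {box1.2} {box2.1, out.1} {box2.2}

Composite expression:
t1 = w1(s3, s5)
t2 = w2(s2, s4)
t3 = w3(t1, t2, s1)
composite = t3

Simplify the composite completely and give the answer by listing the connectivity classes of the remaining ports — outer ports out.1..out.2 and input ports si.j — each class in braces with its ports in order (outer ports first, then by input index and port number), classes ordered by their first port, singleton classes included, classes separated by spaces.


{out.1} {out.2, s1.1} {s1.2} {s2.1} {s2.2} {s3.1, s5.1} {s3.2} {s4.1, s4.2} {s5.2}


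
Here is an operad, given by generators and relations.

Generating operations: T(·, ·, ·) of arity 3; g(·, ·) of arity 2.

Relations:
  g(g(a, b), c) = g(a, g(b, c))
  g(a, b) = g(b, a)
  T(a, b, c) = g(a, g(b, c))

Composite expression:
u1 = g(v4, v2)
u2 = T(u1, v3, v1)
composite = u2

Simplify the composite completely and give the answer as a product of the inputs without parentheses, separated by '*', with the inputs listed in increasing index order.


Key point: T commutes, so take the v-inputs in any fixed order.
g(v4, v2) linearizes to v4 * v2
T(g(v4, v2), v3, v1) linearizes to v4 * v2 * v3 * v1
sorting the factors by input index: v1 * v2 * v3 * v4

v1 * v2 * v3 * v4


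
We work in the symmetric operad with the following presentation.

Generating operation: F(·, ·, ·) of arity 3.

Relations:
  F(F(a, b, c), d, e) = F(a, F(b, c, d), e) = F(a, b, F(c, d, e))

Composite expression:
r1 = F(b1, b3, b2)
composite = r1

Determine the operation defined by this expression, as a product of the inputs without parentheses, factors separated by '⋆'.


The F-tree's shape is irrelevant; the b-reading-order decides.
F(b1, b3, b2) linearizes to b1 ⋆ b3 ⋆ b2

b1 ⋆ b3 ⋆ b2


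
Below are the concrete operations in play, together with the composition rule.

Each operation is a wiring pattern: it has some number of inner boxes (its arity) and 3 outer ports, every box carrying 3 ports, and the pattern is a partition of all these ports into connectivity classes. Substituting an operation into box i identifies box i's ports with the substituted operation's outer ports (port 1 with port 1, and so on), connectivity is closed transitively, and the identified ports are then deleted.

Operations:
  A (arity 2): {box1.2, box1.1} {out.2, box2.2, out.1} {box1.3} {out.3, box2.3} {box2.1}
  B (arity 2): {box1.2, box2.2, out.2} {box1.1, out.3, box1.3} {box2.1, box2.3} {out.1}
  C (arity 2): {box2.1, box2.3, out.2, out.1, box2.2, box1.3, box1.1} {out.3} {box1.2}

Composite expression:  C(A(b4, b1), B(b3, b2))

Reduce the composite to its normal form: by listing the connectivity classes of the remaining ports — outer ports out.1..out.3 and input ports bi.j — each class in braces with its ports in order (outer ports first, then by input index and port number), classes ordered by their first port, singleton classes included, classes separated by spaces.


{out.1, out.2, b1.2, b1.3, b2.2, b3.1, b3.2, b3.3} {out.3} {b1.1} {b2.1, b2.3} {b4.1, b4.2} {b4.3}

Two ports join when wires chain via C-identified ports.
stage A: inputs (b4, b1), connectivity {out.1, out.2, b1.2} {out.3, b1.3} {b1.1} {b4.1, b4.2} {b4.3}, out.j its boundary
stage B: inputs (b3, b2), connectivity {out.1} {out.2, b2.2, b3.2} {out.3, b3.1, b3.3} {b2.1, b2.3}, out.j its boundary
stage C: inputs (b4, b1, b3, b2), connectivity {out.1, out.2, b1.2, b1.3, b2.2, b3.1, b3.2, b3.3} {out.3} {b1.1} {b2.1, b2.3} {b4.1, b4.2} {b4.3}, out.j its boundary
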